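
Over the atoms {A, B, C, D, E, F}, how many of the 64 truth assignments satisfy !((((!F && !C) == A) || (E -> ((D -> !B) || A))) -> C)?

Initial set: {!((((!F && !C) == A) || (E -> ((D -> !B) || A))) -> C)}.
!((((!F && !C) == A) || (E -> ((D -> !B) || A))) -> C): α-rule — add (((!F && !C) == A) || (E -> ((D -> !B) || A))), !C.
(((!F && !C) == A) || (E -> ((D -> !B) || A))): β-rule — branch into ((!F && !C) == A)  //  (E -> ((D -> !B) || A)).
  branch 1 (add ((!F && !C) == A)):
    ((!F && !C) == A): β-rule — branch into (!F && !C), A  //  !(!F && !C), !A.
      branch 1.1 (add (!F && !C), A):
        (!F && !C): α-rule — add !F, !C.
        ○ open, literals {A=true, C=false, F=false}.
      branch 1.2 (add !(!F && !C), !A):
        !(!F && !C): β-rule — branch into !!F  //  !!C.
          branch 1.2.1 (add !!F):
            ○ open, literals {A=false, C=false, F=true}.
          branch 1.2.2 (add !!C):
            × closes — contains both C and !C.
  branch 2 (add (E -> ((D -> !B) || A))):
    (E -> ((D -> !B) || A)): β-rule — branch into !E  //  ((D -> !B) || A).
      branch 2.1 (add !E):
        ○ open, literals {C=false, E=false}.
      branch 2.2 (add ((D -> !B) || A)):
        ((D -> !B) || A): β-rule — branch into (D -> !B)  //  A.
          branch 2.2.1 (add (D -> !B)):
            (D -> !B): β-rule — branch into !D  //  !B.
              branch 2.2.1.1 (add !D):
                ○ open, literals {C=false, D=false}.
              branch 2.2.1.2 (add !B):
                ○ open, literals {B=false, C=false}.
          branch 2.2.2 (add A):
            ○ open, literals {A=true, C=false}.
1 branch closed, 6 open.
Each open branch fixes some atoms; the unmentioned ones are free. Counting distinct full assignments: branch {A=true, C=false, F=false} (B, D, E) contributes 8 new; branch {A=false, C=false, F=true} (B, D, E) contributes 8 new; branch {C=false, E=false} (A, B, D, F) contributes 8 new; branch {C=false, D=false} (A, B, E, F) contributes 4 new; branch {B=false, C=false} (A, D, E, F) contributes 2 new; branch {A=true, C=false} (B, D, E, F) contributes 1 new. Total: 31.

31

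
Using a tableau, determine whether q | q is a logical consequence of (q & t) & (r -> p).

Initial set: {((q & t) & (r -> p)); ~(q | q)}.
((q & t) & (r -> p)): α-rule — add (q & t), (r -> p).
~(q | q): α-rule — add ~q, ~q.
(q & t): α-rule — add q, t.
× closes — contains both q and ~q.
All 1 branch closes.
Every branch closed, so the premises entail the conclusion.

Yes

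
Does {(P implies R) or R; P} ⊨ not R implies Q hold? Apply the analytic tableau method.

Initial set: {((P implies R) or R); P; not (not R implies Q)}.
not (not R implies Q): α-rule — add not R, not Q.
((P implies R) or R): β-rule — branch into (P implies R)  //  R.
  branch 1 (add (P implies R)):
    (P implies R): β-rule — branch into not P  //  R.
      branch 1.1 (add not P):
        × closes — contains both P and not P.
      branch 1.2 (add R):
        × closes — contains both R and not R.
  branch 2 (add R):
    × closes — contains both R and not R.
All 3 branches close.
Every branch closed, so the premises entail the conclusion.

Yes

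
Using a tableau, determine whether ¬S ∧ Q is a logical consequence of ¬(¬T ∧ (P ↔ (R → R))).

Initial set: {¬(¬T ∧ (P ↔ (R → R))); ¬(¬S ∧ Q)}.
¬(¬T ∧ (P ↔ (R → R))): β-rule — branch into ¬¬T  //  ¬(P ↔ (R → R)).
  branch 1 (add ¬¬T):
    ¬(¬S ∧ Q): β-rule — branch into ¬¬S  //  ¬Q.
      branch 1.1 (add ¬¬S):
        ○ open, literals {S=true, T=true}.
      branch 1.2 (add ¬Q):
        ○ open, literals {Q=false, T=true}.
  branch 2 (add ¬(P ↔ (R → R))):
    ¬(¬S ∧ Q): β-rule — branch into ¬¬S  //  ¬Q.
      branch 2.1 (add ¬¬S):
        ¬(P ↔ (R → R)): β-rule — branch into P, ¬(R → R)  //  ¬P, (R → R).
          branch 2.1.1 (add P, ¬(R → R)):
            ¬(R → R): α-rule — add R, ¬R.
            × closes — contains both R and ¬R.
          branch 2.1.2 (add ¬P, (R → R)):
            (R → R): β-rule — branch into ¬R  //  R.
              branch 2.1.2.1 (add ¬R):
                ○ open, literals {P=false, R=false, S=true}.
              branch 2.1.2.2 (add R):
                ○ open, literals {P=false, R=true, S=true}.
      branch 2.2 (add ¬Q):
        ¬(P ↔ (R → R)): β-rule — branch into P, ¬(R → R)  //  ¬P, (R → R).
          branch 2.2.1 (add P, ¬(R → R)):
            ¬(R → R): α-rule — add R, ¬R.
            × closes — contains both R and ¬R.
          branch 2.2.2 (add ¬P, (R → R)):
            (R → R): β-rule — branch into ¬R  //  R.
              branch 2.2.2.1 (add ¬R):
                ○ open, literals {P=false, Q=false, R=false}.
              branch 2.2.2.2 (add R):
                ○ open, literals {P=false, Q=false, R=true}.
2 branches closed, 6 open.
An open branch gives a countermodel: S=true, T=true (unmentioned atoms arbitrary); the premises hold there but the conclusion fails.

No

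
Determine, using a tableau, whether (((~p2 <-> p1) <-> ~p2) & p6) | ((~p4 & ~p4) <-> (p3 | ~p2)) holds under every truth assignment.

Not valid

Assume the negation and expand:
Initial set: {~((((~p2 <-> p1) <-> ~p2) & p6) | ((~p4 & ~p4) <-> (p3 | ~p2)))}.
~((((~p2 <-> p1) <-> ~p2) & p6) | ((~p4 & ~p4) <-> (p3 | ~p2))): α-rule — add ~(((~p2 <-> p1) <-> ~p2) & p6), ~((~p4 & ~p4) <-> (p3 | ~p2)).
~(((~p2 <-> p1) <-> ~p2) & p6): β-rule — branch into ~((~p2 <-> p1) <-> ~p2)  //  ~p6.
  branch 1 (add ~((~p2 <-> p1) <-> ~p2)):
    ~((~p4 & ~p4) <-> (p3 | ~p2)): β-rule — branch into (~p4 & ~p4), ~(p3 | ~p2)  //  ~(~p4 & ~p4), (p3 | ~p2).
      branch 1.1 (add (~p4 & ~p4), ~(p3 | ~p2)):
        (~p4 & ~p4): α-rule — add ~p4, ~p4.
        ~(p3 | ~p2): α-rule — add ~p3, ~~p2.
        ~((~p2 <-> p1) <-> ~p2): β-rule — branch into (~p2 <-> p1), ~~p2  //  ~(~p2 <-> p1), ~p2.
          branch 1.1.1 (add (~p2 <-> p1), ~~p2):
            (~p2 <-> p1): β-rule — branch into ~p2, p1  //  ~~p2, ~p1.
              branch 1.1.1.1 (add ~p2, p1):
                × closes — contains both p2 and ~p2.
              branch 1.1.1.2 (add ~~p2, ~p1):
                ○ open, literals {p1=F, p2=T, p3=F, p4=F}.
          branch 1.1.2 (add ~(~p2 <-> p1), ~p2):
            × closes — contains both p2 and ~p2.
      branch 1.2 (add ~(~p4 & ~p4), (p3 | ~p2)):
        ~((~p2 <-> p1) <-> ~p2): β-rule — branch into (~p2 <-> p1), ~~p2  //  ~(~p2 <-> p1), ~p2.
          branch 1.2.1 (add (~p2 <-> p1), ~~p2):
            ~(~p4 & ~p4): β-rule — branch into ~~p4  //  ~~p4.
              branch 1.2.1.1 (add ~~p4):
                (p3 | ~p2): β-rule — branch into p3  //  ~p2.
                  branch 1.2.1.1.1 (add p3):
                    (~p2 <-> p1): β-rule — branch into ~p2, p1  //  ~~p2, ~p1.
                      branch 1.2.1.1.1.1 (add ~p2, p1):
                        × closes — contains both p2 and ~p2.
                      branch 1.2.1.1.1.2 (add ~~p2, ~p1):
                        ○ open, literals {p1=F, p2=T, p3=T, p4=T}.
                  branch 1.2.1.1.2 (add ~p2):
                    × closes — contains both p2 and ~p2.
              branch 1.2.1.2 (add ~~p4):
                (p3 | ~p2): β-rule — branch into p3  //  ~p2.
                  branch 1.2.1.2.1 (add p3):
                    (~p2 <-> p1): β-rule — branch into ~p2, p1  //  ~~p2, ~p1.
                      branch 1.2.1.2.1.1 (add ~p2, p1):
                        × closes — contains both p2 and ~p2.
                      branch 1.2.1.2.1.2 (add ~~p2, ~p1):
                        ○ open, literals {p1=F, p2=T, p3=T, p4=T}.
                  branch 1.2.1.2.2 (add ~p2):
                    × closes — contains both p2 and ~p2.
          branch 1.2.2 (add ~(~p2 <-> p1), ~p2):
            ~(~p4 & ~p4): β-rule — branch into ~~p4  //  ~~p4.
              branch 1.2.2.1 (add ~~p4):
                (p3 | ~p2): β-rule — branch into p3  //  ~p2.
                  branch 1.2.2.1.1 (add p3):
                    ~(~p2 <-> p1): β-rule — branch into ~p2, ~p1  //  ~~p2, p1.
                      branch 1.2.2.1.1.1 (add ~p2, ~p1):
                        ○ open, literals {p1=F, p2=F, p3=T, p4=T}.
                      branch 1.2.2.1.1.2 (add ~~p2, p1):
                        × closes — contains both p2 and ~p2.
                  branch 1.2.2.1.2 (add ~p2):
                    ~(~p2 <-> p1): β-rule — branch into ~p2, ~p1  //  ~~p2, p1.
                      branch 1.2.2.1.2.1 (add ~p2, ~p1):
                        ○ open, literals {p1=F, p2=F, p4=T}.
                      branch 1.2.2.1.2.2 (add ~~p2, p1):
                        × closes — contains both p2 and ~p2.
              branch 1.2.2.2 (add ~~p4):
                (p3 | ~p2): β-rule — branch into p3  //  ~p2.
                  branch 1.2.2.2.1 (add p3):
                    ~(~p2 <-> p1): β-rule — branch into ~p2, ~p1  //  ~~p2, p1.
                      branch 1.2.2.2.1.1 (add ~p2, ~p1):
                        ○ open, literals {p1=F, p2=F, p3=T, p4=T}.
                      branch 1.2.2.2.1.2 (add ~~p2, p1):
                        × closes — contains both p2 and ~p2.
                  branch 1.2.2.2.2 (add ~p2):
                    ~(~p2 <-> p1): β-rule — branch into ~p2, ~p1  //  ~~p2, p1.
                      branch 1.2.2.2.2.1 (add ~p2, ~p1):
                        ○ open, literals {p1=F, p2=F, p4=T}.
                      branch 1.2.2.2.2.2 (add ~~p2, p1):
                        × closes — contains both p2 and ~p2.
  branch 2 (add ~p6):
    ~((~p4 & ~p4) <-> (p3 | ~p2)): β-rule — branch into (~p4 & ~p4), ~(p3 | ~p2)  //  ~(~p4 & ~p4), (p3 | ~p2).
      branch 2.1 (add (~p4 & ~p4), ~(p3 | ~p2)):
        (~p4 & ~p4): α-rule — add ~p4, ~p4.
        ~(p3 | ~p2): α-rule — add ~p3, ~~p2.
        ○ open, literals {p2=T, p3=F, p4=F, p6=F}.
      branch 2.2 (add ~(~p4 & ~p4), (p3 | ~p2)):
        ~(~p4 & ~p4): β-rule — branch into ~~p4  //  ~~p4.
          branch 2.2.1 (add ~~p4):
            (p3 | ~p2): β-rule — branch into p3  //  ~p2.
              branch 2.2.1.1 (add p3):
                ○ open, literals {p3=T, p4=T, p6=F}.
              branch 2.2.1.2 (add ~p2):
                ○ open, literals {p2=F, p4=T, p6=F}.
          branch 2.2.2 (add ~~p4):
            (p3 | ~p2): β-rule — branch into p3  //  ~p2.
              branch 2.2.2.1 (add p3):
                ○ open, literals {p3=T, p4=T, p6=F}.
              branch 2.2.2.2 (add ~p2):
                ○ open, literals {p2=F, p4=T, p6=F}.
10 branches closed, 12 open.
An open branch gives a countermodel: p1=F, p2=T, p3=F, p4=F (unmentioned atoms arbitrary); under it the original formula is false.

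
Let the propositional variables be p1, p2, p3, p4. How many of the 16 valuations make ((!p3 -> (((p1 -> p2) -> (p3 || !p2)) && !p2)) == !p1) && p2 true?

4

Initial set: {(((!p3 -> (((p1 -> p2) -> (p3 || !p2)) && !p2)) == !p1) && p2)}.
(((!p3 -> (((p1 -> p2) -> (p3 || !p2)) && !p2)) == !p1) && p2): α-rule — add ((!p3 -> (((p1 -> p2) -> (p3 || !p2)) && !p2)) == !p1), p2.
((!p3 -> (((p1 -> p2) -> (p3 || !p2)) && !p2)) == !p1): β-rule — branch into (!p3 -> (((p1 -> p2) -> (p3 || !p2)) && !p2)), !p1  //  !(!p3 -> (((p1 -> p2) -> (p3 || !p2)) && !p2)), !!p1.
  branch 1 (add (!p3 -> (((p1 -> p2) -> (p3 || !p2)) && !p2)), !p1):
    (!p3 -> (((p1 -> p2) -> (p3 || !p2)) && !p2)): β-rule — branch into !!p3  //  (((p1 -> p2) -> (p3 || !p2)) && !p2).
      branch 1.1 (add !!p3):
        ○ open, literals {p1=false, p2=true, p3=true}.
      branch 1.2 (add (((p1 -> p2) -> (p3 || !p2)) && !p2)):
        (((p1 -> p2) -> (p3 || !p2)) && !p2): α-rule — add ((p1 -> p2) -> (p3 || !p2)), !p2.
        × closes — contains both p2 and !p2.
  branch 2 (add !(!p3 -> (((p1 -> p2) -> (p3 || !p2)) && !p2)), !!p1):
    !(!p3 -> (((p1 -> p2) -> (p3 || !p2)) && !p2)): α-rule — add !p3, !(((p1 -> p2) -> (p3 || !p2)) && !p2).
    !(((p1 -> p2) -> (p3 || !p2)) && !p2): β-rule — branch into !((p1 -> p2) -> (p3 || !p2))  //  !!p2.
      branch 2.1 (add !((p1 -> p2) -> (p3 || !p2))):
        !((p1 -> p2) -> (p3 || !p2)): α-rule — add (p1 -> p2), !(p3 || !p2).
        !(p3 || !p2): α-rule — add !p3, !!p2.
        (p1 -> p2): β-rule — branch into !p1  //  p2.
          branch 2.1.1 (add !p1):
            × closes — contains both p1 and !p1.
          branch 2.1.2 (add p2):
            ○ open, literals {p1=true, p2=true, p3=false}.
      branch 2.2 (add !!p2):
        ○ open, literals {p1=true, p2=true, p3=false}.
2 branches closed, 3 open.
Each open branch fixes some atoms; the unmentioned ones are free. Counting distinct full assignments: branch {p1=false, p2=true, p3=true} (p4) contributes 2 new; branch {p1=true, p2=true, p3=false} (p4) contributes 2 new; branch {p1=true, p2=true, p3=false} (p4) contributes 0 new. Total: 4.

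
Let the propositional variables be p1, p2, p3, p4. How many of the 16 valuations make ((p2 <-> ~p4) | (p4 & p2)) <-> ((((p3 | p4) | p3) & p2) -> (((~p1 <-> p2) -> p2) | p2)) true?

Initial set: {(((p2 <-> ~p4) | (p4 & p2)) <-> ((((p3 | p4) | p3) & p2) -> (((~p1 <-> p2) -> p2) | p2)))}.
(((p2 <-> ~p4) | (p4 & p2)) <-> ((((p3 | p4) | p3) & p2) -> (((~p1 <-> p2) -> p2) | p2))): β-rule — branch into ((p2 <-> ~p4) | (p4 & p2)), ((((p3 | p4) | p3) & p2) -> (((~p1 <-> p2) -> p2) | p2))  //  ~((p2 <-> ~p4) | (p4 & p2)), ~((((p3 | p4) | p3) & p2) -> (((~p1 <-> p2) -> p2) | p2)).
  branch 1 (add ((p2 <-> ~p4) | (p4 & p2)), ((((p3 | p4) | p3) & p2) -> (((~p1 <-> p2) -> p2) | p2))):
    ((p2 <-> ~p4) | (p4 & p2)): β-rule — branch into (p2 <-> ~p4)  //  (p4 & p2).
      branch 1.1 (add (p2 <-> ~p4)):
        ((((p3 | p4) | p3) & p2) -> (((~p1 <-> p2) -> p2) | p2)): β-rule — branch into ~(((p3 | p4) | p3) & p2)  //  (((~p1 <-> p2) -> p2) | p2).
          branch 1.1.1 (add ~(((p3 | p4) | p3) & p2)):
            (p2 <-> ~p4): β-rule — branch into p2, ~p4  //  ~p2, ~~p4.
              branch 1.1.1.1 (add p2, ~p4):
                ~(((p3 | p4) | p3) & p2): β-rule — branch into ~((p3 | p4) | p3)  //  ~p2.
                  branch 1.1.1.1.1 (add ~((p3 | p4) | p3)):
                    ~((p3 | p4) | p3): α-rule — add ~(p3 | p4), ~p3.
                    ~(p3 | p4): α-rule — add ~p3, ~p4.
                    ○ open, literals {p2=true, p3=false, p4=false}.
                  branch 1.1.1.1.2 (add ~p2):
                    × closes — contains both p2 and ~p2.
              branch 1.1.1.2 (add ~p2, ~~p4):
                ~(((p3 | p4) | p3) & p2): β-rule — branch into ~((p3 | p4) | p3)  //  ~p2.
                  branch 1.1.1.2.1 (add ~((p3 | p4) | p3)):
                    ~((p3 | p4) | p3): α-rule — add ~(p3 | p4), ~p3.
                    ~(p3 | p4): α-rule — add ~p3, ~p4.
                    × closes — contains both p4 and ~p4.
                  branch 1.1.1.2.2 (add ~p2):
                    ○ open, literals {p2=false, p4=true}.
          branch 1.1.2 (add (((~p1 <-> p2) -> p2) | p2)):
            (p2 <-> ~p4): β-rule — branch into p2, ~p4  //  ~p2, ~~p4.
              branch 1.1.2.1 (add p2, ~p4):
                (((~p1 <-> p2) -> p2) | p2): β-rule — branch into ((~p1 <-> p2) -> p2)  //  p2.
                  branch 1.1.2.1.1 (add ((~p1 <-> p2) -> p2)):
                    ((~p1 <-> p2) -> p2): β-rule — branch into ~(~p1 <-> p2)  //  p2.
                      branch 1.1.2.1.1.1 (add ~(~p1 <-> p2)):
                        ~(~p1 <-> p2): β-rule — branch into ~p1, ~p2  //  ~~p1, p2.
                          branch 1.1.2.1.1.1.1 (add ~p1, ~p2):
                            × closes — contains both p2 and ~p2.
                          branch 1.1.2.1.1.1.2 (add ~~p1, p2):
                            ○ open, literals {p1=true, p2=true, p4=false}.
                      branch 1.1.2.1.1.2 (add p2):
                        ○ open, literals {p2=true, p4=false}.
                  branch 1.1.2.1.2 (add p2):
                    ○ open, literals {p2=true, p4=false}.
              branch 1.1.2.2 (add ~p2, ~~p4):
                (((~p1 <-> p2) -> p2) | p2): β-rule — branch into ((~p1 <-> p2) -> p2)  //  p2.
                  branch 1.1.2.2.1 (add ((~p1 <-> p2) -> p2)):
                    ((~p1 <-> p2) -> p2): β-rule — branch into ~(~p1 <-> p2)  //  p2.
                      branch 1.1.2.2.1.1 (add ~(~p1 <-> p2)):
                        ~(~p1 <-> p2): β-rule — branch into ~p1, ~p2  //  ~~p1, p2.
                          branch 1.1.2.2.1.1.1 (add ~p1, ~p2):
                            ○ open, literals {p1=false, p2=false, p4=true}.
                          branch 1.1.2.2.1.1.2 (add ~~p1, p2):
                            × closes — contains both p2 and ~p2.
                      branch 1.1.2.2.1.2 (add p2):
                        × closes — contains both p2 and ~p2.
                  branch 1.1.2.2.2 (add p2):
                    × closes — contains both p2 and ~p2.
      branch 1.2 (add (p4 & p2)):
        (p4 & p2): α-rule — add p4, p2.
        ((((p3 | p4) | p3) & p2) -> (((~p1 <-> p2) -> p2) | p2)): β-rule — branch into ~(((p3 | p4) | p3) & p2)  //  (((~p1 <-> p2) -> p2) | p2).
          branch 1.2.1 (add ~(((p3 | p4) | p3) & p2)):
            ~(((p3 | p4) | p3) & p2): β-rule — branch into ~((p3 | p4) | p3)  //  ~p2.
              branch 1.2.1.1 (add ~((p3 | p4) | p3)):
                ~((p3 | p4) | p3): α-rule — add ~(p3 | p4), ~p3.
                ~(p3 | p4): α-rule — add ~p3, ~p4.
                × closes — contains both p4 and ~p4.
              branch 1.2.1.2 (add ~p2):
                × closes — contains both p2 and ~p2.
          branch 1.2.2 (add (((~p1 <-> p2) -> p2) | p2)):
            (((~p1 <-> p2) -> p2) | p2): β-rule — branch into ((~p1 <-> p2) -> p2)  //  p2.
              branch 1.2.2.1 (add ((~p1 <-> p2) -> p2)):
                ((~p1 <-> p2) -> p2): β-rule — branch into ~(~p1 <-> p2)  //  p2.
                  branch 1.2.2.1.1 (add ~(~p1 <-> p2)):
                    ~(~p1 <-> p2): β-rule — branch into ~p1, ~p2  //  ~~p1, p2.
                      branch 1.2.2.1.1.1 (add ~p1, ~p2):
                        × closes — contains both p2 and ~p2.
                      branch 1.2.2.1.1.2 (add ~~p1, p2):
                        ○ open, literals {p1=true, p2=true, p4=true}.
                  branch 1.2.2.1.2 (add p2):
                    ○ open, literals {p2=true, p4=true}.
              branch 1.2.2.2 (add p2):
                ○ open, literals {p2=true, p4=true}.
  branch 2 (add ~((p2 <-> ~p4) | (p4 & p2)), ~((((p3 | p4) | p3) & p2) -> (((~p1 <-> p2) -> p2) | p2))):
    ~((p2 <-> ~p4) | (p4 & p2)): α-rule — add ~(p2 <-> ~p4), ~(p4 & p2).
    ~((((p3 | p4) | p3) & p2) -> (((~p1 <-> p2) -> p2) | p2)): α-rule — add (((p3 | p4) | p3) & p2), ~(((~p1 <-> p2) -> p2) | p2).
    (((p3 | p4) | p3) & p2): α-rule — add ((p3 | p4) | p3), p2.
    ~(((~p1 <-> p2) -> p2) | p2): α-rule — add ~((~p1 <-> p2) -> p2), ~p2.
    × closes — contains both p2 and ~p2.
10 branches closed, 9 open.
Each open branch fixes some atoms; the unmentioned ones are free. Counting distinct full assignments: branch {p2=true, p3=false, p4=false} (p1) contributes 2 new; branch {p2=false, p4=true} (p1, p3) contributes 4 new; branch {p1=true, p2=true, p4=false} (p3) contributes 1 new; branch {p2=true, p4=false} (p1, p3) contributes 1 new; branch {p2=true, p4=false} (p1, p3) contributes 0 new; branch {p1=false, p2=false, p4=true} (p3) contributes 0 new; branch {p1=true, p2=true, p4=true} (p3) contributes 2 new; branch {p2=true, p4=true} (p1, p3) contributes 2 new; branch {p2=true, p4=true} (p1, p3) contributes 0 new. Total: 12.

12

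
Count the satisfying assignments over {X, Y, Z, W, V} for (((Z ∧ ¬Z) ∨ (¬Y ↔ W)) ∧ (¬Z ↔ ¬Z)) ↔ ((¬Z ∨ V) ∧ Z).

16

Initial set: {T ((((Z ∧ ¬Z) ∨ (¬Y ↔ W)) ∧ (¬Z ↔ ¬Z)) ↔ ((¬Z ∨ V) ∧ Z))}.
T ((((Z ∧ ¬Z) ∨ (¬Y ↔ W)) ∧ (¬Z ↔ ¬Z)) ↔ ((¬Z ∨ V) ∧ Z)): β-rule — branch into T (((Z ∧ ¬Z) ∨ (¬Y ↔ W)) ∧ (¬Z ↔ ¬Z)), T ((¬Z ∨ V) ∧ Z)  //  F (((Z ∧ ¬Z) ∨ (¬Y ↔ W)) ∧ (¬Z ↔ ¬Z)), F ((¬Z ∨ V) ∧ Z).
  branch 1 (add T (((Z ∧ ¬Z) ∨ (¬Y ↔ W)) ∧ (¬Z ↔ ¬Z)), T ((¬Z ∨ V) ∧ Z)):
    T (((Z ∧ ¬Z) ∨ (¬Y ↔ W)) ∧ (¬Z ↔ ¬Z)): α-rule — add T ((Z ∧ ¬Z) ∨ (¬Y ↔ W)), T (¬Z ↔ ¬Z).
    T ((¬Z ∨ V) ∧ Z): α-rule — add T (¬Z ∨ V), T Z.
    T ((Z ∧ ¬Z) ∨ (¬Y ↔ W)): β-rule — branch into T (Z ∧ ¬Z)  //  T (¬Y ↔ W).
      branch 1.1 (add T (Z ∧ ¬Z)):
        T (Z ∧ ¬Z): α-rule — add T Z, T ¬Z.
        × closes — contains both Z and ¬Z.
      branch 1.2 (add T (¬Y ↔ W)):
        T (¬Z ↔ ¬Z): β-rule — branch into T ¬Z, T ¬Z  //  F ¬Z, F ¬Z.
          branch 1.2.1 (add T ¬Z, T ¬Z):
            × closes — contains both Z and ¬Z.
          branch 1.2.2 (add F ¬Z, F ¬Z):
            T (¬Z ∨ V): β-rule — branch into T ¬Z  //  T V.
              branch 1.2.2.1 (add T ¬Z):
                × closes — contains both Z and ¬Z.
              branch 1.2.2.2 (add T V):
                T (¬Y ↔ W): β-rule — branch into T ¬Y, T W  //  F ¬Y, F W.
                  branch 1.2.2.2.1 (add T ¬Y, T W):
                    ○ open, literals {V=true, W=true, Y=false, Z=true}.
                  branch 1.2.2.2.2 (add F ¬Y, F W):
                    ○ open, literals {V=true, W=false, Y=true, Z=true}.
  branch 2 (add F (((Z ∧ ¬Z) ∨ (¬Y ↔ W)) ∧ (¬Z ↔ ¬Z)), F ((¬Z ∨ V) ∧ Z)):
    F (((Z ∧ ¬Z) ∨ (¬Y ↔ W)) ∧ (¬Z ↔ ¬Z)): β-rule — branch into F ((Z ∧ ¬Z) ∨ (¬Y ↔ W))  //  F (¬Z ↔ ¬Z).
      branch 2.1 (add F ((Z ∧ ¬Z) ∨ (¬Y ↔ W))):
        F ((Z ∧ ¬Z) ∨ (¬Y ↔ W)): α-rule — add F (Z ∧ ¬Z), F (¬Y ↔ W).
        F ((¬Z ∨ V) ∧ Z): β-rule — branch into F (¬Z ∨ V)  //  F Z.
          branch 2.1.1 (add F (¬Z ∨ V)):
            F (¬Z ∨ V): α-rule — add F ¬Z, F V.
            F (Z ∧ ¬Z): β-rule — branch into F Z  //  F ¬Z.
              branch 2.1.1.1 (add F Z):
                × closes — contains both Z and ¬Z.
              branch 2.1.1.2 (add F ¬Z):
                F (¬Y ↔ W): β-rule — branch into T ¬Y, F W  //  F ¬Y, T W.
                  branch 2.1.1.2.1 (add T ¬Y, F W):
                    ○ open, literals {V=false, W=false, Y=false, Z=true}.
                  branch 2.1.1.2.2 (add F ¬Y, T W):
                    ○ open, literals {V=false, W=true, Y=true, Z=true}.
          branch 2.1.2 (add F Z):
            F (Z ∧ ¬Z): β-rule — branch into F Z  //  F ¬Z.
              branch 2.1.2.1 (add F Z):
                F (¬Y ↔ W): β-rule — branch into T ¬Y, F W  //  F ¬Y, T W.
                  branch 2.1.2.1.1 (add T ¬Y, F W):
                    ○ open, literals {W=false, Y=false, Z=false}.
                  branch 2.1.2.1.2 (add F ¬Y, T W):
                    ○ open, literals {W=true, Y=true, Z=false}.
              branch 2.1.2.2 (add F ¬Z):
                × closes — contains both Z and ¬Z.
      branch 2.2 (add F (¬Z ↔ ¬Z)):
        F ((¬Z ∨ V) ∧ Z): β-rule — branch into F (¬Z ∨ V)  //  F Z.
          branch 2.2.1 (add F (¬Z ∨ V)):
            F (¬Z ∨ V): α-rule — add F ¬Z, F V.
            F (¬Z ↔ ¬Z): β-rule — branch into T ¬Z, F ¬Z  //  F ¬Z, T ¬Z.
              branch 2.2.1.1 (add T ¬Z, F ¬Z):
                × closes — contains both Z and ¬Z.
              branch 2.2.1.2 (add F ¬Z, T ¬Z):
                × closes — contains both Z and ¬Z.
          branch 2.2.2 (add F Z):
            F (¬Z ↔ ¬Z): β-rule — branch into T ¬Z, F ¬Z  //  F ¬Z, T ¬Z.
              branch 2.2.2.1 (add T ¬Z, F ¬Z):
                × closes — contains both Z and ¬Z.
              branch 2.2.2.2 (add F ¬Z, T ¬Z):
                × closes — contains both Z and ¬Z.
9 branches closed, 6 open.
Each open branch fixes some atoms; the unmentioned ones are free. Counting distinct full assignments: branch {V=true, W=true, Y=false, Z=true} (X) contributes 2 new; branch {V=true, W=false, Y=true, Z=true} (X) contributes 2 new; branch {V=false, W=false, Y=false, Z=true} (X) contributes 2 new; branch {V=false, W=true, Y=true, Z=true} (X) contributes 2 new; branch {W=false, Y=false, Z=false} (X, V) contributes 4 new; branch {W=true, Y=true, Z=false} (X, V) contributes 4 new. Total: 16.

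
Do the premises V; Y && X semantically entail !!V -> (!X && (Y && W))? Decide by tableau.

No

Initial set: {V; (Y && X); !(!!V -> (!X && (Y && W)))}.
(Y && X): α-rule — add Y, X.
!(!!V -> (!X && (Y && W))): α-rule — add !!V, !(!X && (Y && W)).
!!V: drop double negation, giving V.
!(!X && (Y && W)): β-rule — branch into !!X  //  !(Y && W).
  branch 1 (add !!X):
    ○ open, literals {V=T, X=T, Y=T}.
  branch 2 (add !(Y && W)):
    !(Y && W): β-rule — branch into !Y  //  !W.
      branch 2.1 (add !Y):
        × closes — contains both Y and !Y.
      branch 2.2 (add !W):
        ○ open, literals {V=T, W=F, X=T, Y=T}.
1 branch closed, 2 open.
An open branch gives a countermodel: V=T, X=T, Y=T (unmentioned atoms arbitrary); the premises hold there but the conclusion fails.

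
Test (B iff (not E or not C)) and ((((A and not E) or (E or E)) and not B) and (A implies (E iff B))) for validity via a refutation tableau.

Assume the negation and expand:
Initial set: {F ((B iff (not E or not C)) and ((((A and not E) or (E or E)) and not B) and (A implies (E iff B))))}.
F ((B iff (not E or not C)) and ((((A and not E) or (E or E)) and not B) and (A implies (E iff B)))): β-rule — branch into F (B iff (not E or not C))  //  F ((((A and not E) or (E or E)) and not B) and (A implies (E iff B))).
  branch 1 (add F (B iff (not E or not C))):
    F (B iff (not E or not C)): β-rule — branch into T B, F (not E or not C)  //  F B, T (not E or not C).
      branch 1.1 (add T B, F (not E or not C)):
        F (not E or not C): α-rule — add F not E, F not C.
        ○ open, literals {B=true, C=true, E=true}.
      branch 1.2 (add F B, T (not E or not C)):
        T (not E or not C): β-rule — branch into T not E  //  T not C.
          branch 1.2.1 (add T not E):
            ○ open, literals {B=false, E=false}.
          branch 1.2.2 (add T not C):
            ○ open, literals {B=false, C=false}.
  branch 2 (add F ((((A and not E) or (E or E)) and not B) and (A implies (E iff B)))):
    F ((((A and not E) or (E or E)) and not B) and (A implies (E iff B))): β-rule — branch into F (((A and not E) or (E or E)) and not B)  //  F (A implies (E iff B)).
      branch 2.1 (add F (((A and not E) or (E or E)) and not B)):
        F (((A and not E) or (E or E)) and not B): β-rule — branch into F ((A and not E) or (E or E))  //  F not B.
          branch 2.1.1 (add F ((A and not E) or (E or E))):
            F ((A and not E) or (E or E)): α-rule — add F (A and not E), F (E or E).
            F (E or E): α-rule — add F E, F E.
            F (A and not E): β-rule — branch into F A  //  F not E.
              branch 2.1.1.1 (add F A):
                ○ open, literals {A=false, E=false}.
              branch 2.1.1.2 (add F not E):
                × closes — contains both E and not E.
          branch 2.1.2 (add F not B):
            ○ open, literals {B=true}.
      branch 2.2 (add F (A implies (E iff B))):
        F (A implies (E iff B)): α-rule — add T A, F (E iff B).
        F (E iff B): β-rule — branch into T E, F B  //  F E, T B.
          branch 2.2.1 (add T E, F B):
            ○ open, literals {A=true, B=false, E=true}.
          branch 2.2.2 (add F E, T B):
            ○ open, literals {A=true, B=true, E=false}.
1 branch closed, 7 open.
An open branch gives a countermodel: B=true, C=true, E=true (unmentioned atoms arbitrary); under it the original formula is false.

Not valid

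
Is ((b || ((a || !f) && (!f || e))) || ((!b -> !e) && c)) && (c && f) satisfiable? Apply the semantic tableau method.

Initial set: {(((b || ((a || !f) && (!f || e))) || ((!b -> !e) && c)) && (c && f))}.
(((b || ((a || !f) && (!f || e))) || ((!b -> !e) && c)) && (c && f)): α-rule — add ((b || ((a || !f) && (!f || e))) || ((!b -> !e) && c)), (c && f).
(c && f): α-rule — add c, f.
((b || ((a || !f) && (!f || e))) || ((!b -> !e) && c)): β-rule — branch into (b || ((a || !f) && (!f || e)))  //  ((!b -> !e) && c).
  branch 1 (add (b || ((a || !f) && (!f || e)))):
    (b || ((a || !f) && (!f || e))): β-rule — branch into b  //  ((a || !f) && (!f || e)).
      branch 1.1 (add b):
        ○ open, literals {b=true, c=true, f=true}.
      branch 1.2 (add ((a || !f) && (!f || e))):
        ((a || !f) && (!f || e)): α-rule — add (a || !f), (!f || e).
        (a || !f): β-rule — branch into a  //  !f.
          branch 1.2.1 (add a):
            (!f || e): β-rule — branch into !f  //  e.
              branch 1.2.1.1 (add !f):
                × closes — contains both f and !f.
              branch 1.2.1.2 (add e):
                ○ open, literals {a=true, c=true, e=true, f=true}.
          branch 1.2.2 (add !f):
            × closes — contains both f and !f.
  branch 2 (add ((!b -> !e) && c)):
    ((!b -> !e) && c): α-rule — add (!b -> !e), c.
    (!b -> !e): β-rule — branch into !!b  //  !e.
      branch 2.1 (add !!b):
        ○ open, literals {b=true, c=true, f=true}.
      branch 2.2 (add !e):
        ○ open, literals {c=true, e=false, f=true}.
2 branches closed, 4 open.
An open branch gives a satisfying assignment: b=true, c=true, f=true.

Satisfiable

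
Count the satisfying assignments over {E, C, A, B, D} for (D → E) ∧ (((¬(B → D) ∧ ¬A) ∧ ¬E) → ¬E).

24

Initial set: {T ((D → E) ∧ (((¬(B → D) ∧ ¬A) ∧ ¬E) → ¬E))}.
T ((D → E) ∧ (((¬(B → D) ∧ ¬A) ∧ ¬E) → ¬E)): α-rule — add T (D → E), T (((¬(B → D) ∧ ¬A) ∧ ¬E) → ¬E).
T (D → E): β-rule — branch into F D  //  T E.
  branch 1 (add F D):
    T (((¬(B → D) ∧ ¬A) ∧ ¬E) → ¬E): β-rule — branch into F ((¬(B → D) ∧ ¬A) ∧ ¬E)  //  T ¬E.
      branch 1.1 (add F ((¬(B → D) ∧ ¬A) ∧ ¬E)):
        F ((¬(B → D) ∧ ¬A) ∧ ¬E): β-rule — branch into F (¬(B → D) ∧ ¬A)  //  F ¬E.
          branch 1.1.1 (add F (¬(B → D) ∧ ¬A)):
            F (¬(B → D) ∧ ¬A): β-rule — branch into F ¬(B → D)  //  F ¬A.
              branch 1.1.1.1 (add F ¬(B → D)):
                F ¬(B → D): β-rule — branch into F B  //  T D.
                  branch 1.1.1.1.1 (add F B):
                    ○ open, literals {B=0, D=0}.
                  branch 1.1.1.1.2 (add T D):
                    × closes — contains both D and ¬D.
              branch 1.1.1.2 (add F ¬A):
                ○ open, literals {A=1, D=0}.
          branch 1.1.2 (add F ¬E):
            ○ open, literals {D=0, E=1}.
      branch 1.2 (add T ¬E):
        ○ open, literals {D=0, E=0}.
  branch 2 (add T E):
    T (((¬(B → D) ∧ ¬A) ∧ ¬E) → ¬E): β-rule — branch into F ((¬(B → D) ∧ ¬A) ∧ ¬E)  //  T ¬E.
      branch 2.1 (add F ((¬(B → D) ∧ ¬A) ∧ ¬E)):
        F ((¬(B → D) ∧ ¬A) ∧ ¬E): β-rule — branch into F (¬(B → D) ∧ ¬A)  //  F ¬E.
          branch 2.1.1 (add F (¬(B → D) ∧ ¬A)):
            F (¬(B → D) ∧ ¬A): β-rule — branch into F ¬(B → D)  //  F ¬A.
              branch 2.1.1.1 (add F ¬(B → D)):
                F ¬(B → D): β-rule — branch into F B  //  T D.
                  branch 2.1.1.1.1 (add F B):
                    ○ open, literals {B=0, E=1}.
                  branch 2.1.1.1.2 (add T D):
                    ○ open, literals {D=1, E=1}.
              branch 2.1.1.2 (add F ¬A):
                ○ open, literals {A=1, E=1}.
          branch 2.1.2 (add F ¬E):
            ○ open, literals {E=1}.
      branch 2.2 (add T ¬E):
        × closes — contains both E and ¬E.
2 branches closed, 8 open.
Each open branch fixes some atoms; the unmentioned ones are free. Counting distinct full assignments: branch {B=0, D=0} (E, C, A) contributes 8 new; branch {A=1, D=0} (E, C, B) contributes 4 new; branch {D=0, E=1} (C, A, B) contributes 2 new; branch {D=0, E=0} (C, A, B) contributes 2 new; branch {B=0, E=1} (C, A, D) contributes 4 new; branch {D=1, E=1} (C, A, B) contributes 4 new; branch {A=1, E=1} (C, B, D) contributes 0 new; branch {E=1} (C, A, B, D) contributes 0 new. Total: 24.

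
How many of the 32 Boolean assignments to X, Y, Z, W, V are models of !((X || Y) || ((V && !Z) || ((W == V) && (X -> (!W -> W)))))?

3

Initial set: {T !((X || Y) || ((V && !Z) || ((W == V) && (X -> (!W -> W)))))}.
T !((X || Y) || ((V && !Z) || ((W == V) && (X -> (!W -> W))))): α-rule — add F (X || Y), F ((V && !Z) || ((W == V) && (X -> (!W -> W)))).
F (X || Y): α-rule — add F X, F Y.
F ((V && !Z) || ((W == V) && (X -> (!W -> W)))): α-rule — add F (V && !Z), F ((W == V) && (X -> (!W -> W))).
F (V && !Z): β-rule — branch into F V  //  F !Z.
  branch 1 (add F V):
    F ((W == V) && (X -> (!W -> W))): β-rule — branch into F (W == V)  //  F (X -> (!W -> W)).
      branch 1.1 (add F (W == V)):
        F (W == V): β-rule — branch into T W, F V  //  F W, T V.
          branch 1.1.1 (add T W, F V):
            ○ open, literals {V=0, W=1, X=0, Y=0}.
          branch 1.1.2 (add F W, T V):
            × closes — contains both V and !V.
      branch 1.2 (add F (X -> (!W -> W))):
        F (X -> (!W -> W)): α-rule — add T X, F (!W -> W).
        × closes — contains both X and !X.
  branch 2 (add F !Z):
    F ((W == V) && (X -> (!W -> W))): β-rule — branch into F (W == V)  //  F (X -> (!W -> W)).
      branch 2.1 (add F (W == V)):
        F (W == V): β-rule — branch into T W, F V  //  F W, T V.
          branch 2.1.1 (add T W, F V):
            ○ open, literals {V=0, W=1, X=0, Y=0, Z=1}.
          branch 2.1.2 (add F W, T V):
            ○ open, literals {V=1, W=0, X=0, Y=0, Z=1}.
      branch 2.2 (add F (X -> (!W -> W))):
        F (X -> (!W -> W)): α-rule — add T X, F (!W -> W).
        × closes — contains both X and !X.
3 branches closed, 3 open.
Each open branch fixes some atoms; the unmentioned ones are free. Counting distinct full assignments: branch {V=0, W=1, X=0, Y=0} (Z) contributes 2 new; branch {V=0, W=1, X=0, Y=0, Z=1} (none free) contributes 0 new; branch {V=1, W=0, X=0, Y=0, Z=1} (none free) contributes 1 new. Total: 3.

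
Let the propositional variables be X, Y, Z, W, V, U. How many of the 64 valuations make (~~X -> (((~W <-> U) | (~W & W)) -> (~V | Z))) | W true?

Initial set: {T ((~~X -> (((~W <-> U) | (~W & W)) -> (~V | Z))) | W)}.
T ((~~X -> (((~W <-> U) | (~W & W)) -> (~V | Z))) | W): β-rule — branch into T (~~X -> (((~W <-> U) | (~W & W)) -> (~V | Z)))  //  T W.
  branch 1 (add T (~~X -> (((~W <-> U) | (~W & W)) -> (~V | Z)))):
    T (~~X -> (((~W <-> U) | (~W & W)) -> (~V | Z))): β-rule — branch into F ~~X  //  T (((~W <-> U) | (~W & W)) -> (~V | Z)).
      branch 1.1 (add F ~~X):
        F ~~X: drop double negation, giving F X.
        ○ open, literals {X=false}.
      branch 1.2 (add T (((~W <-> U) | (~W & W)) -> (~V | Z))):
        T (((~W <-> U) | (~W & W)) -> (~V | Z)): β-rule — branch into F ((~W <-> U) | (~W & W))  //  T (~V | Z).
          branch 1.2.1 (add F ((~W <-> U) | (~W & W))):
            F ((~W <-> U) | (~W & W)): α-rule — add F (~W <-> U), F (~W & W).
            F (~W <-> U): β-rule — branch into T ~W, F U  //  F ~W, T U.
              branch 1.2.1.1 (add T ~W, F U):
                F (~W & W): β-rule — branch into F ~W  //  F W.
                  branch 1.2.1.1.1 (add F ~W):
                    × closes — contains both W and ~W.
                  branch 1.2.1.1.2 (add F W):
                    ○ open, literals {U=false, W=false}.
              branch 1.2.1.2 (add F ~W, T U):
                F (~W & W): β-rule — branch into F ~W  //  F W.
                  branch 1.2.1.2.1 (add F ~W):
                    ○ open, literals {U=true, W=true}.
                  branch 1.2.1.2.2 (add F W):
                    × closes — contains both W and ~W.
          branch 1.2.2 (add T (~V | Z)):
            T (~V | Z): β-rule — branch into T ~V  //  T Z.
              branch 1.2.2.1 (add T ~V):
                ○ open, literals {V=false}.
              branch 1.2.2.2 (add T Z):
                ○ open, literals {Z=true}.
  branch 2 (add T W):
    ○ open, literals {W=true}.
2 branches closed, 6 open.
Each open branch fixes some atoms; the unmentioned ones are free. Counting distinct full assignments: branch {X=false} (Y, Z, W, V, U) contributes 32 new; branch {U=false, W=false} (X, Y, Z, V) contributes 8 new; branch {U=true, W=true} (X, Y, Z, V) contributes 8 new; branch {V=false} (X, Y, Z, W, U) contributes 8 new; branch {Z=true} (X, Y, W, V, U) contributes 4 new; branch {W=true} (X, Y, Z, V, U) contributes 2 new. Total: 62.

62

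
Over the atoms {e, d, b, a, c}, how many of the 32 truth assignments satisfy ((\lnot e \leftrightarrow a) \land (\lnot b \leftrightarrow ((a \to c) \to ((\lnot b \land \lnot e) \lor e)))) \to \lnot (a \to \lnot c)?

Initial set: {(((\lnot e \leftrightarrow a) \land (\lnot b \leftrightarrow ((a \to c) \to ((\lnot b \land \lnot e) \lor e)))) \to \lnot (a \to \lnot c))}.
(((\lnot e \leftrightarrow a) \land (\lnot b \leftrightarrow ((a \to c) \to ((\lnot b \land \lnot e) \lor e)))) \to \lnot (a \to \lnot c)): β-rule — branch into \lnot ((\lnot e \leftrightarrow a) \land (\lnot b \leftrightarrow ((a \to c) \to ((\lnot b \land \lnot e) \lor e))))  //  \lnot (a \to \lnot c).
  branch 1 (add \lnot ((\lnot e \leftrightarrow a) \land (\lnot b \leftrightarrow ((a \to c) \to ((\lnot b \land \lnot e) \lor e))))):
    \lnot ((\lnot e \leftrightarrow a) \land (\lnot b \leftrightarrow ((a \to c) \to ((\lnot b \land \lnot e) \lor e)))): β-rule — branch into \lnot (\lnot e \leftrightarrow a)  //  \lnot (\lnot b \leftrightarrow ((a \to c) \to ((\lnot b \land \lnot e) \lor e))).
      branch 1.1 (add \lnot (\lnot e \leftrightarrow a)):
        \lnot (\lnot e \leftrightarrow a): β-rule — branch into \lnot e, \lnot a  //  \lnot \lnot e, a.
          branch 1.1.1 (add \lnot e, \lnot a):
            ○ open, literals {a=F, e=F}.
          branch 1.1.2 (add \lnot \lnot e, a):
            ○ open, literals {a=T, e=T}.
      branch 1.2 (add \lnot (\lnot b \leftrightarrow ((a \to c) \to ((\lnot b \land \lnot e) \lor e)))):
        \lnot (\lnot b \leftrightarrow ((a \to c) \to ((\lnot b \land \lnot e) \lor e))): β-rule — branch into \lnot b, \lnot ((a \to c) \to ((\lnot b \land \lnot e) \lor e))  //  \lnot \lnot b, ((a \to c) \to ((\lnot b \land \lnot e) \lor e)).
          branch 1.2.1 (add \lnot b, \lnot ((a \to c) \to ((\lnot b \land \lnot e) \lor e))):
            \lnot ((a \to c) \to ((\lnot b \land \lnot e) \lor e)): α-rule — add (a \to c), \lnot ((\lnot b \land \lnot e) \lor e).
            \lnot ((\lnot b \land \lnot e) \lor e): α-rule — add \lnot (\lnot b \land \lnot e), \lnot e.
            (a \to c): β-rule — branch into \lnot a  //  c.
              branch 1.2.1.1 (add \lnot a):
                \lnot (\lnot b \land \lnot e): β-rule — branch into \lnot \lnot b  //  \lnot \lnot e.
                  branch 1.2.1.1.1 (add \lnot \lnot b):
                    × closes — contains both b and \lnot b.
                  branch 1.2.1.1.2 (add \lnot \lnot e):
                    × closes — contains both e and \lnot e.
              branch 1.2.1.2 (add c):
                \lnot (\lnot b \land \lnot e): β-rule — branch into \lnot \lnot b  //  \lnot \lnot e.
                  branch 1.2.1.2.1 (add \lnot \lnot b):
                    × closes — contains both b and \lnot b.
                  branch 1.2.1.2.2 (add \lnot \lnot e):
                    × closes — contains both e and \lnot e.
          branch 1.2.2 (add \lnot \lnot b, ((a \to c) \to ((\lnot b \land \lnot e) \lor e))):
            ((a \to c) \to ((\lnot b \land \lnot e) \lor e)): β-rule — branch into \lnot (a \to c)  //  ((\lnot b \land \lnot e) \lor e).
              branch 1.2.2.1 (add \lnot (a \to c)):
                \lnot (a \to c): α-rule — add a, \lnot c.
                ○ open, literals {a=T, b=T, c=F}.
              branch 1.2.2.2 (add ((\lnot b \land \lnot e) \lor e)):
                ((\lnot b \land \lnot e) \lor e): β-rule — branch into (\lnot b \land \lnot e)  //  e.
                  branch 1.2.2.2.1 (add (\lnot b \land \lnot e)):
                    (\lnot b \land \lnot e): α-rule — add \lnot b, \lnot e.
                    × closes — contains both b and \lnot b.
                  branch 1.2.2.2.2 (add e):
                    ○ open, literals {b=T, e=T}.
  branch 2 (add \lnot (a \to \lnot c)):
    \lnot (a \to \lnot c): α-rule — add a, \lnot \lnot c.
    ○ open, literals {a=T, c=T}.
5 branches closed, 5 open.
Each open branch fixes some atoms; the unmentioned ones are free. Counting distinct full assignments: branch {a=F, e=F} (d, b, c) contributes 8 new; branch {a=T, e=T} (d, b, c) contributes 8 new; branch {a=T, b=T, c=F} (e, d) contributes 2 new; branch {b=T, e=T} (d, a, c) contributes 4 new; branch {a=T, c=T} (e, d, b) contributes 4 new. Total: 26.

26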